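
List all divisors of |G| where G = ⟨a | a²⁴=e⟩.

|G| = 24 = 2³ · 3. By Lagrange's theorem the order of any subgroup divides 24; the divisors of 24 are 1, 2, 3, 4, 6, 8, 12, 24.

Answer: 1, 2, 3, 4, 6, 8, 12, 24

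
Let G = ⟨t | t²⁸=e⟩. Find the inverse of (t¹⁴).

The order of (t¹⁴) is 2 (smallest k with (t¹⁴)ᵏ = e), so (t¹⁴)⁻¹ = (t¹⁴)¹ = t¹⁴.
Check: (t¹⁴) · (t¹⁴) → (t¹⁴) · t¹⁴ = e, giving e as required.

Answer: t¹⁴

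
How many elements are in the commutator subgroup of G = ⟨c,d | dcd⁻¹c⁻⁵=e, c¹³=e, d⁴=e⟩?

G' = [G, G] is generated by all commutators. The generator-pair commutators are: [c, d] = c⁹.
The subgroup they normally generate is {e, c, c², c³, c⁴, c⁵, c⁶, c⁷, c⁸, c⁹, c¹⁰, c¹¹, c¹²}, of order 13.
Check: |G/G'| = 52/13 = 4 is the order of the abelianisation.

Answer: 13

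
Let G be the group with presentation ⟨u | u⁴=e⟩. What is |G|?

G is generated by a single element, so G is cyclic. The relator gives u⁴ = e and no smaller power is forced to be e, so the 4 powers {e, u, u², u³} are distinct. Hence |G| = 4.

Answer: 4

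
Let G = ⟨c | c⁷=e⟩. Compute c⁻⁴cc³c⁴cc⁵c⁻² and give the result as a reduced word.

Multiply left to right, reducing at each step:
  (c³) · c = c⁴
  (c⁴) · c³ = e
  e · c⁴ = c⁴
  (c⁴) · c = c⁵
  (c⁵) · c⁵ = c³
  (c³) · c⁻² = c

Answer: c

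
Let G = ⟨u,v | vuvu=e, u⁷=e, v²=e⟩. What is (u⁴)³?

Compute successive powers of (u⁴), reducing at each step:
  (u⁴)²: (u⁴) · u⁴ = u
  (u⁴)³: u · u⁴ = u⁵

Answer: u⁵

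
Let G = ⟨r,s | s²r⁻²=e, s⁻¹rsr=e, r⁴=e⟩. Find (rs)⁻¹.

The order of (rs) is 4 (smallest k with (rs)ᵏ = e), so (rs)⁻¹ = (rs)³ = rs⁻¹.
Check: (rs) · (rs⁻¹) → (rs) · r = s;   s · s⁻¹ = e, giving e as required.

Answer: rs⁻¹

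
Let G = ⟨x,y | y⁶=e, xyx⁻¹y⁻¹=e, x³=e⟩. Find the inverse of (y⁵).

The order of (y⁵) is 6 (smallest k with (y⁵)ᵏ = e), so (y⁵)⁻¹ = (y⁵)⁵ = y.
Check: (y⁵) · y → (y⁵) · y = e, giving e as required.

Answer: y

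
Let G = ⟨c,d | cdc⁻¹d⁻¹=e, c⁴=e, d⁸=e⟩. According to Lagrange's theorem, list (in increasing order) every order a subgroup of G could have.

|G| = 32 = 2⁵. By Lagrange's theorem the order of any subgroup divides 32; the divisors of 32 are 1, 2, 4, 8, 16, 32.

Answer: 1, 2, 4, 8, 16, 32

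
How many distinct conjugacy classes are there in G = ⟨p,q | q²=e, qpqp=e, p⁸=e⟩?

The conjugacy classes (representative and size) are:
  [e] (size 1), [p] (size 2), [p⁶] (size 2), [p³] (size 2), [p⁴] (size 1), [q] (size 4), [p⁵q] (size 4).
Class equation: 1 + 2 + 2 + 2 + 1 + 4 + 4 = 16 = |G|. So G has 7 conjugacy classes.

Answer: 7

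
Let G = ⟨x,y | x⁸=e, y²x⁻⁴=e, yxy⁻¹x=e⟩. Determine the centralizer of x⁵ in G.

⟨x⁵⟩ ⊆ C_G(x⁵) since powers of x⁵ commute with x⁵; so |C_G(x⁵)| ≥ |⟨x⁵⟩| = 8.
By orbit–stabilizer, |C_G(x⁵)| = |G| / |conj. class of x⁵| = 16 / 2 = 8.
The 8 elements commuting with x⁵ are {e, x, x², x³, x⁴, x⁵, x⁶, x⁷}.

Answer: {e, x, x², x³, x⁴, x⁵, x⁶, x⁷}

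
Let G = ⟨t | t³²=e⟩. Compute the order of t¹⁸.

Compute successive powers until reaching e:
  (t¹⁸)¹ = t¹⁸, (t¹⁸)² = t⁴, (t¹⁸)³ = t²², (t¹⁸)⁴ = t⁸, (t¹⁸)⁵ = t²⁶, (t¹⁸)⁶ = t¹², (t¹⁸)⁷ = t³⁰, (t¹⁸)⁸ = t¹⁶, (t¹⁸)⁹ = t², (t¹⁸)¹⁰ = t²⁰, (t¹⁸)¹¹ = t⁶, (t¹⁸)¹² = t²⁴, (t¹⁸)¹³ = t¹⁰, (t¹⁸)¹⁴ = t²⁸, (t¹⁸)¹⁵ = t¹⁴, (t¹⁸)¹⁶ = e.
The smallest positive k with (t¹⁸)ᵏ = e is 16.

Answer: 16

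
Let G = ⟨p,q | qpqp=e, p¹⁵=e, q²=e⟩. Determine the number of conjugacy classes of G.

The conjugacy classes (representative and size) are:
  [e] (size 1), [p¹⁴] (size 2), [p²] (size 2), [p³] (size 2), [p⁴] (size 2), [p¹⁰] (size 2), [p⁹] (size 2), [p⁷] (size 2), [p¹³q] (size 15).
Class equation: 1 + 2 + 2 + 2 + 2 + 2 + 2 + 2 + 15 = 30 = |G|. So G has 9 conjugacy classes.

Answer: 9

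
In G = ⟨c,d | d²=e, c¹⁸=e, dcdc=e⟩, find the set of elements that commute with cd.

⟨cd⟩ ⊆ C_G(cd) since powers of cd commute with cd; so |C_G(cd)| ≥ |⟨cd⟩| = 2.
By orbit–stabilizer, |C_G(cd)| = |G| / |conj. class of cd| = 36 / 9 = 4.
The 4 elements commuting with cd are {e, c⁹, cd, c¹⁰d}.

Answer: {e, c⁹, cd, c¹⁰d}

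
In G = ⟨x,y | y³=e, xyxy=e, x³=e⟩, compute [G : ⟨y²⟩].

First find ord(y²) by computing successive powers:
  (y²)¹ = y², (y²)² = y, (y²)³ = e.
So |⟨y²⟩| = ord(y²) = 3. With |G| = 12, by Lagrange [G : ⟨y²⟩] = 12/3 = 4.

Answer: 4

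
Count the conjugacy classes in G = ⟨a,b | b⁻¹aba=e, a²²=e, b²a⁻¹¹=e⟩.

The conjugacy classes (representative and size) are:
  [e] (size 1), [a²¹] (size 2), [a²] (size 2), [a³] (size 2), [a¹⁸] (size 2), [a¹⁷] (size 2), [a⁶] (size 2), [a⁷] (size 2), [a⁸] (size 2), [a¹³] (size 2), [a¹²] (size 2), [a¹¹] (size 1), [a¹⁰b] (size 11), [a⁷b] (size 11).
Class equation: 1 + 2 + 2 + 2 + 2 + 2 + 2 + 2 + 2 + 2 + 2 + 1 + 11 + 11 = 44 = |G|. So G has 14 conjugacy classes.

Answer: 14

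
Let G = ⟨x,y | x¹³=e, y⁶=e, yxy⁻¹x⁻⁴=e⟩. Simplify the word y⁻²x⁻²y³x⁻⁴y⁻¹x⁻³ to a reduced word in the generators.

Multiply left to right, reducing at each step:
  (y⁴) · x⁻² = x⁸y⁴
  (x⁸y⁴) · y³ = x⁸y
  (x⁸y) · x⁻⁴ = x⁵y
  (x⁵y) · y⁻¹ = x⁵
  (x⁵) · x⁻³ = x²

Answer: x²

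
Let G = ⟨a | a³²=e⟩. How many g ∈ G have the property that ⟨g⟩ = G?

G is cyclic of order 32. An element generates G iff its order is 32, and a cyclic group of order 32 has exactly φ(32) = 16 such elements.

Answer: 16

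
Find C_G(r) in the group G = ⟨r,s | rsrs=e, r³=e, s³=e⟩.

⟨r⟩ ⊆ C_G(r) since powers of r commute with r; so |C_G(r)| ≥ |⟨r⟩| = 3.
By orbit–stabilizer, |C_G(r)| = |G| / |conj. class of r| = 12 / 4 = 3.
The 3 elements commuting with r are {e, r, r²}.

Answer: {e, r, r²}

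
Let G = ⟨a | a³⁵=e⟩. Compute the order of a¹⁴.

Compute successive powers until reaching e:
  (a¹⁴)¹ = a¹⁴, (a¹⁴)² = a²⁸, (a¹⁴)³ = a⁷, (a¹⁴)⁴ = a²¹, (a¹⁴)⁵ = e.
The smallest positive k with (a¹⁴)ᵏ = e is 5.

Answer: 5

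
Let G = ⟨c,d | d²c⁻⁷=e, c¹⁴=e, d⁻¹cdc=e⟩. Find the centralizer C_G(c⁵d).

⟨c⁵d⟩ ⊆ C_G(c⁵d) since powers of c⁵d commute with c⁵d; so |C_G(c⁵d)| ≥ |⟨c⁵d⟩| = 4.
By orbit–stabilizer, |C_G(c⁵d)| = |G| / |conj. class of c⁵d| = 28 / 7 = 4.
The 4 elements commuting with c⁵d are {e, c⁷, c⁵d, c⁵d⁻¹}.

Answer: {e, c⁷, c⁵d, c⁵d⁻¹}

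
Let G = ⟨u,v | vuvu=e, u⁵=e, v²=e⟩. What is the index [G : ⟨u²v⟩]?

First find ord(u²v) by computing successive powers:
  (u²v)¹ = u²v, (u²v)² = e.
So |⟨u²v⟩| = ord(u²v) = 2. With |G| = 10, by Lagrange [G : ⟨u²v⟩] = 10/2 = 5.

Answer: 5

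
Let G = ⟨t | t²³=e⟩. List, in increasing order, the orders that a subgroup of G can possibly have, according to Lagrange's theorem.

|G| = 23 = 23. By Lagrange's theorem the order of any subgroup divides 23; the divisors of 23 are 1, 23.

Answer: 1, 23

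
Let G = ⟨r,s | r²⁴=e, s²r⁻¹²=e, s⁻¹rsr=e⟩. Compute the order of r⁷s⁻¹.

Compute successive powers until reaching e:
  (r⁷s⁻¹)¹ = r⁷s⁻¹, (r⁷s⁻¹)² = r¹², (r⁷s⁻¹)³ = r⁷s, (r⁷s⁻¹)⁴ = e.
The smallest positive k with (r⁷s⁻¹)ᵏ = e is 4.

Answer: 4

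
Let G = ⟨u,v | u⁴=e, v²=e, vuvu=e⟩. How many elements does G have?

Enumerate words in the generators, reducing via the relations: the distinct elements are
  {e, u, v, uv, u², u³, u²v, u³v}.
No further products give new elements, so |G| = 8.

Answer: 8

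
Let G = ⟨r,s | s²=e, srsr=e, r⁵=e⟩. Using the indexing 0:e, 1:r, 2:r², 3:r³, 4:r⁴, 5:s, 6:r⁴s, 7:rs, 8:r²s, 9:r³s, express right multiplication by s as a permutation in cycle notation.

(0 5)(1 7)(2 8)(3 9)(4 6)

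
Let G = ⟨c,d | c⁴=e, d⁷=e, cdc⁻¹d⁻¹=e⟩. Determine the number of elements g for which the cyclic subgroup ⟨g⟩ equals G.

G is cyclic of order 28. An element generates G iff its order is 28, and a cyclic group of order 28 has exactly φ(28) = 12 such elements.

Answer: 12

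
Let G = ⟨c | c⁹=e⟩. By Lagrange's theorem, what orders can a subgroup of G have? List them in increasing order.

|G| = 9 = 3². By Lagrange's theorem the order of any subgroup divides 9; the divisors of 9 are 1, 3, 9.

Answer: 1, 3, 9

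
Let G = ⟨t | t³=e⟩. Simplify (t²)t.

Compute (t²) · t by multiplying left to right and reducing via the relations at each step:
  (t²) · t = e

Answer: e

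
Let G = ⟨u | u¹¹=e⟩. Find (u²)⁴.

Compute successive powers of (u²), reducing at each step:
  (u²)²: (u²) · u² = u⁴
  (u²)³: (u⁴) · u² = u⁶
  (u²)⁴: (u⁶) · u² = u⁸

Answer: u⁸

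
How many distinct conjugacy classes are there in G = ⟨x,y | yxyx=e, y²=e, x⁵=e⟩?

The conjugacy classes (representative and size) are:
  [e] (size 1), [x] (size 2), [x²] (size 2), [y] (size 5).
Class equation: 1 + 2 + 2 + 5 = 10 = |G|. So G has 4 conjugacy classes.

Answer: 4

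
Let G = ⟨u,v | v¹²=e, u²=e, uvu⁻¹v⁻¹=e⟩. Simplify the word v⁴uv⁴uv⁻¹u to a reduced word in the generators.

Multiply left to right, reducing at each step:
  (v⁴) · u = uv⁴
  (uv⁴) · v⁴ = uv⁸
  (uv⁸) · u = v⁸
  (v⁸) · v⁻¹ = v⁷
  (v⁷) · u = uv⁷

Answer: uv⁷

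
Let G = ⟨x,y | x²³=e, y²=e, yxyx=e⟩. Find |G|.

Enumerate words in the generators, reducing via the relations: the distinct elements are
  {e, x, y, xy, x², x³, x⁴, x⁵, x⁶, x⁷, x⁸, x⁹, x²y, x²², x²¹, x²⁰, x³y, x¹², x¹³, x¹¹, x¹⁰, x¹⁴, x¹⁵, x¹⁶, x¹⁷, x¹⁸, x¹⁹, x⁴y, x⁵y, x⁶y, x⁷y, x⁸y, x⁹y, x²²y, x²¹y, x²⁰y, x¹²y, x¹³y, x¹¹y, x¹⁰y, x¹⁴y, x¹⁵y, x¹⁶y, x¹⁷y, x¹⁸y, x¹⁹y}.
No further products give new elements, so |G| = 46.

Answer: 46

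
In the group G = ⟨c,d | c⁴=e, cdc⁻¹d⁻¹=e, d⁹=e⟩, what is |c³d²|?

Compute successive powers until reaching e:
  (c³d²)¹ = c³d², (c³d²)² = c²d⁴, (c³d²)³ = cd⁶, (c³d²)⁴ = d⁸, (c³d²)⁵ = c³d, (c³d²)⁶ = c²d³, (c³d²)⁷ = cd⁵, (c³d²)⁸ = d⁷, (c³d²)⁹ = c³, (c³d²)¹⁰ = c²d², (c³d²)¹¹ = cd⁴, (c³d²)¹² = d⁶, (c³d²)¹³ = c³d⁸, (c³d²)¹⁴ = c²d, (c³d²)¹⁵ = cd³, (c³d²)¹⁶ = d⁵, (c³d²)¹⁷ = c³d⁷, (c³d²)¹⁸ = c², (c³d²)¹⁹ = cd², (c³d²)²⁰ = d⁴, (c³d²)²¹ = c³d⁶, (c³d²)²² = c²d⁸, (c³d²)²³ = cd, (c³d²)²⁴ = d³, (c³d²)²⁵ = c³d⁵, (c³d²)²⁶ = c²d⁷, (c³d²)²⁷ = c, (c³d²)²⁸ = d², (c³d²)²⁹ = c³d⁴, (c³d²)³⁰ = c²d⁶, (c³d²)³¹ = cd⁸, (c³d²)³² = d, (c³d²)³³ = c³d³, (c³d²)³⁴ = c²d⁵, (c³d²)³⁵ = cd⁷, (c³d²)³⁶ = e.
The smallest positive k with (c³d²)ᵏ = e is 36.

Answer: 36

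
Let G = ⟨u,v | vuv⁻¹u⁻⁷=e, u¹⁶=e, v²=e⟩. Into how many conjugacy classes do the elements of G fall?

The conjugacy classes (representative and size) are:
  [e] (size 1), [u] (size 2), [u¹⁴] (size 2), [u³] (size 2), [u⁴] (size 2), [u¹⁰] (size 2), [u⁸] (size 1), [u⁹] (size 2), [u¹¹] (size 2), [u¹⁰v] (size 8), [uv] (size 8).
Class equation: 1 + 2 + 2 + 2 + 2 + 2 + 1 + 2 + 2 + 8 + 8 = 32 = |G|. So G has 11 conjugacy classes.

Answer: 11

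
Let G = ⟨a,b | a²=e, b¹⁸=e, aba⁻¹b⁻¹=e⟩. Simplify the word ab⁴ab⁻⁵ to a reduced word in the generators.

Multiply left to right, reducing at each step:
  a · b⁴ = ab⁴
  (ab⁴) · a = b⁴
  (b⁴) · b⁻⁵ = b¹⁷

Answer: b¹⁷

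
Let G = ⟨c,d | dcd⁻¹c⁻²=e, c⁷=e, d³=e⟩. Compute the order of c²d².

Compute successive powers until reaching e:
  (c²d²)¹ = c²d², (c²d²)² = c³d, (c²d²)³ = e.
The smallest positive k with (c²d²)ᵏ = e is 3.

Answer: 3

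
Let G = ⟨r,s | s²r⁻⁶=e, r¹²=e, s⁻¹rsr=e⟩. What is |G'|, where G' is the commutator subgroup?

G' = [G, G] is generated by all commutators. The generator-pair commutators are: [r, s] = r².
The subgroup they normally generate is {e, r², r⁴, r⁶, r⁸, r¹⁰}, of order 6.
Check: |G/G'| = 24/6 = 4 is the order of the abelianisation.

Answer: 6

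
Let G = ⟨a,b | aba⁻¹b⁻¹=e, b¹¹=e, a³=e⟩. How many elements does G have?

Enumerate words in the generators, reducing via the relations: the distinct elements are
  {a, b, e, ab, a², b², b³, b⁴, b⁵, b⁶, b⁷, b⁸, b⁹, ab², ab³, ab⁴, ab⁵, ab⁶, ab⁷, ab⁸, ab⁹, a²b, b¹⁰, ab¹⁰, a²b², a²b³, a²b⁴, a²b⁵, a²b⁶, a²b⁷, a²b⁸, a²b⁹, a²b¹⁰}.
No further products give new elements, so |G| = 33.

Answer: 33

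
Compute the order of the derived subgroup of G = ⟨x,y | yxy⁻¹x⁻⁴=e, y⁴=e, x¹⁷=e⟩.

G' = [G, G] is generated by all commutators. The generator-pair commutators are: [x, y] = x¹⁴.
The subgroup they normally generate is {e, x, x², x³, x⁴, x⁵, x⁶, x⁷, x⁸, x⁹, x¹⁰, x¹¹, x¹², x¹³, x¹⁴, x¹⁵, x¹⁶}, of order 17.
Check: |G/G'| = 68/17 = 4 is the order of the abelianisation.

Answer: 17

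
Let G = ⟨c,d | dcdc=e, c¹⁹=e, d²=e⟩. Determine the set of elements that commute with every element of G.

An element z ∈ Z(G) iff z commutes with every generator.
For example e is central: e·c = c = c·e; e·d = d = d·e.
Whereas c ∉ Z(G) since c·d = cd ≠ c¹⁸d = d·c.
Checking each of the 38 elements this way gives Z(G) = {e}, of order 1.

Answer: {e}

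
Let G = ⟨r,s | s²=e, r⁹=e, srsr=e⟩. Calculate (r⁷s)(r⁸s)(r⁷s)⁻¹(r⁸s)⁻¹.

[(r⁷s), (r⁸s)] = (r⁷s)·(r⁸s)·(r⁷s)⁻¹·(r⁸s)⁻¹.
  (r⁷s) · (r⁸s) = r⁸
  (r⁸) · (r⁷s) = r⁶s
  (r⁶s) · (r⁸s) = r⁷

Answer: r⁷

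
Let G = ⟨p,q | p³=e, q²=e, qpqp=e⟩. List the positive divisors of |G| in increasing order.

|G| = 6 = 2 · 3. By Lagrange's theorem the order of any subgroup divides 6; the divisors of 6 are 1, 2, 3, 6.

Answer: 1, 2, 3, 6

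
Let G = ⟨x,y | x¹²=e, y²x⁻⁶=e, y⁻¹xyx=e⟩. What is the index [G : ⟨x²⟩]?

First find ord(x²) by computing successive powers:
  (x²)¹ = x², (x²)² = x⁴, (x²)³ = x⁶, (x²)⁴ = x⁸, (x²)⁵ = x¹⁰, (x²)⁶ = e.
So |⟨x²⟩| = ord(x²) = 6. With |G| = 24, by Lagrange [G : ⟨x²⟩] = 24/6 = 4.

Answer: 4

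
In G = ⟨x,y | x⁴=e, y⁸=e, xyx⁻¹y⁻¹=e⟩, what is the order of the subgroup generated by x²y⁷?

|⟨x²y⁷⟩| equals the order of x²y⁷. Compute successive powers until reaching e:
  (x²y⁷)¹ = x²y⁷, (x²y⁷)² = y⁶, (x²y⁷)³ = x²y⁵, (x²y⁷)⁴ = y⁴, (x²y⁷)⁵ = x²y³, (x²y⁷)⁶ = y², (x²y⁷)⁷ = x²y, (x²y⁷)⁸ = e.
The smallest positive k with (x²y⁷)ᵏ = e is 8, so |⟨x²y⁷⟩| = 8.

Answer: 8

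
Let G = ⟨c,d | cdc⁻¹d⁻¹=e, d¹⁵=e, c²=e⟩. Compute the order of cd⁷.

Compute successive powers until reaching e:
  (cd⁷)¹ = cd⁷, (cd⁷)² = d¹⁴, (cd⁷)³ = cd⁶, (cd⁷)⁴ = d¹³, (cd⁷)⁵ = cd⁵, (cd⁷)⁶ = d¹², (cd⁷)⁷ = cd⁴, (cd⁷)⁸ = d¹¹, (cd⁷)⁹ = cd³, (cd⁷)¹⁰ = d¹⁰, (cd⁷)¹¹ = cd², (cd⁷)¹² = d⁹, (cd⁷)¹³ = cd, (cd⁷)¹⁴ = d⁸, (cd⁷)¹⁵ = c, (cd⁷)¹⁶ = d⁷, (cd⁷)¹⁷ = cd¹⁴, (cd⁷)¹⁸ = d⁶, (cd⁷)¹⁹ = cd¹³, (cd⁷)²⁰ = d⁵, (cd⁷)²¹ = cd¹², (cd⁷)²² = d⁴, (cd⁷)²³ = cd¹¹, (cd⁷)²⁴ = d³, (cd⁷)²⁵ = cd¹⁰, (cd⁷)²⁶ = d², (cd⁷)²⁷ = cd⁹, (cd⁷)²⁸ = d, (cd⁷)²⁹ = cd⁸, (cd⁷)³⁰ = e.
The smallest positive k with (cd⁷)ᵏ = e is 30.

Answer: 30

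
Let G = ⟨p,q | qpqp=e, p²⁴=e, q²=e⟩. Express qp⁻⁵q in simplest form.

Multiply left to right, reducing at each step:
  q · p⁻⁵ = p⁵q
  (p⁵q) · q = p⁵

Answer: p⁵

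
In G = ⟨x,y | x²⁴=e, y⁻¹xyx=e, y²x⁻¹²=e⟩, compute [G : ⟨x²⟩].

First find ord(x²) by computing successive powers:
  (x²)¹ = x², (x²)² = x⁴, (x²)³ = x⁶, (x²)⁴ = x⁸, (x²)⁵ = x¹⁰, (x²)⁶ = x¹², (x²)⁷ = x¹⁴, (x²)⁸ = x¹⁶, (x²)⁹ = x¹⁸, (x²)¹⁰ = x²⁰, (x²)¹¹ = x²², (x²)¹² = e.
So |⟨x²⟩| = ord(x²) = 12. With |G| = 48, by Lagrange [G : ⟨x²⟩] = 48/12 = 4.

Answer: 4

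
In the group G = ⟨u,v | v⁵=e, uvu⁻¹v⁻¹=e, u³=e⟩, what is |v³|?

Compute successive powers until reaching e:
  (v³)¹ = v³, (v³)² = v, (v³)³ = v⁴, (v³)⁴ = v², (v³)⁵ = e.
The smallest positive k with (v³)ᵏ = e is 5.

Answer: 5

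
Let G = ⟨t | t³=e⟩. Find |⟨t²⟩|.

|⟨t²⟩| equals the order of t². Compute successive powers until reaching e:
  (t²)¹ = t², (t²)² = t, (t²)³ = e.
The smallest positive k with (t²)ᵏ = e is 3, so |⟨t²⟩| = 3.

Answer: 3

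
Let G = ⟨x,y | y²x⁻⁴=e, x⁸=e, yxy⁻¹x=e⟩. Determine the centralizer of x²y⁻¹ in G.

⟨x²y⁻¹⟩ ⊆ C_G(x²y⁻¹) since powers of x²y⁻¹ commute with x²y⁻¹; so |C_G(x²y⁻¹)| ≥ |⟨x²y⁻¹⟩| = 4.
By orbit–stabilizer, |C_G(x²y⁻¹)| = |G| / |conj. class of x²y⁻¹| = 16 / 4 = 4.
The 4 elements commuting with x²y⁻¹ are {e, x⁴, x²y, x²y⁻¹}.

Answer: {e, x⁴, x²y, x²y⁻¹}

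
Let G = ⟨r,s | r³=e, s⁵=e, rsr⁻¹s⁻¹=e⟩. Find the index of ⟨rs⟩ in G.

First find ord(rs) by computing successive powers:
  (rs)¹ = rs, (rs)² = r²s², (rs)³ = s³, (rs)⁴ = rs⁴, (rs)⁵ = r², (rs)⁶ = s, (rs)⁷ = rs², (rs)⁸ = r²s³, (rs)⁹ = s⁴, (rs)¹⁰ = r, (rs)¹¹ = r²s, (rs)¹² = s², (rs)¹³ = rs³, (rs)¹⁴ = r²s⁴, (rs)¹⁵ = e.
So |⟨rs⟩| = ord(rs) = 15. With |G| = 15, by Lagrange [G : ⟨rs⟩] = 15/15 = 1.

Answer: 1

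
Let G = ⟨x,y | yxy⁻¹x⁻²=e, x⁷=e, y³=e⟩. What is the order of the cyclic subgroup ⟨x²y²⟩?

|⟨x²y²⟩| equals the order of x²y². Compute successive powers until reaching e:
  (x²y²)¹ = x²y², (x²y²)² = x³y, (x²y²)³ = e.
The smallest positive k with (x²y²)ᵏ = e is 3, so |⟨x²y²⟩| = 3.

Answer: 3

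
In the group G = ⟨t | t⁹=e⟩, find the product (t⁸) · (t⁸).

Compute (t⁸) · (t⁸) by multiplying left to right and reducing via the relations at each step:
  (t⁸) · t⁸ = t⁷

Answer: t⁷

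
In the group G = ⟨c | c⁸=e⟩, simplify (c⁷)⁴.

Compute successive powers of (c⁷), reducing at each step:
  (c⁷)²: (c⁷) · c⁷ = c⁶
  (c⁷)³: (c⁶) · c⁷ = c⁵
  (c⁷)⁴: (c⁵) · c⁷ = c⁴

Answer: c⁴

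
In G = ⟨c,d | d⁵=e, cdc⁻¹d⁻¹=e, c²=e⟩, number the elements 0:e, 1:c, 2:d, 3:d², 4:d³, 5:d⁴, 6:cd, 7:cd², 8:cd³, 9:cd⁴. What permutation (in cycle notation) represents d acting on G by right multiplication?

(0 2 3 4 5)(1 6 7 8 9)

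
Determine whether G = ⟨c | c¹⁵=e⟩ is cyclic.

|G| = 15. The element c has order 15 (its powers give 15 distinct elements), so ⟨c⟩ = G and G is cyclic.

Answer: Yes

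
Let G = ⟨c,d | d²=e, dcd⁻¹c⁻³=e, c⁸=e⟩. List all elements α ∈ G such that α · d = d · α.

⟨d⟩ ⊆ C_G(d) since powers of d commute with d; so |C_G(d)| ≥ |⟨d⟩| = 2.
By orbit–stabilizer, |C_G(d)| = |G| / |conj. class of d| = 16 / 4 = 4.
The 4 elements commuting with d are {e, c⁴, d, c⁴d}.

Answer: {e, c⁴, d, c⁴d}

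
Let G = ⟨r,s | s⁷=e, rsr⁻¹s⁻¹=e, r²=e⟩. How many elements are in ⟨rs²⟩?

|⟨rs²⟩| equals the order of rs². Compute successive powers until reaching e:
  (rs²)¹ = rs², (rs²)² = s⁴, (rs²)³ = rs⁶, (rs²)⁴ = s, (rs²)⁵ = rs³, (rs²)⁶ = s⁵, (rs²)⁷ = r, (rs²)⁸ = s², (rs²)⁹ = rs⁴, (rs²)¹⁰ = s⁶, (rs²)¹¹ = rs, (rs²)¹² = s³, (rs²)¹³ = rs⁵, (rs²)¹⁴ = e.
The smallest positive k with (rs²)ᵏ = e is 14, so |⟨rs²⟩| = 14.

Answer: 14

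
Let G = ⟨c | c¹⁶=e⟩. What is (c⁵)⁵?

Compute successive powers of (c⁵), reducing at each step:
  (c⁵)²: (c⁵) · c⁵ = c¹⁰
  (c⁵)³: (c¹⁰) · c⁵ = c¹⁵
  (c⁵)⁴: (c¹⁵) · c⁵ = c⁴
  (c⁵)⁵: (c⁴) · c⁵ = c⁹

Answer: c⁹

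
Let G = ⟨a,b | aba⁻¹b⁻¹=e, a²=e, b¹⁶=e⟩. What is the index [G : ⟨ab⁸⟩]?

First find ord(ab⁸) by computing successive powers:
  (ab⁸)¹ = ab⁸, (ab⁸)² = e.
So |⟨ab⁸⟩| = ord(ab⁸) = 2. With |G| = 32, by Lagrange [G : ⟨ab⁸⟩] = 32/2 = 16.

Answer: 16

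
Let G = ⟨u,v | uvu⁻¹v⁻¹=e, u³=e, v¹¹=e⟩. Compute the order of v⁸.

Compute successive powers until reaching e:
  (v⁸)¹ = v⁸, (v⁸)² = v⁵, (v⁸)³ = v², (v⁸)⁴ = v¹⁰, (v⁸)⁵ = v⁷, (v⁸)⁶ = v⁴, (v⁸)⁷ = v, (v⁸)⁸ = v⁹, (v⁸)⁹ = v⁶, (v⁸)¹⁰ = v³, (v⁸)¹¹ = e.
The smallest positive k with (v⁸)ᵏ = e is 11.

Answer: 11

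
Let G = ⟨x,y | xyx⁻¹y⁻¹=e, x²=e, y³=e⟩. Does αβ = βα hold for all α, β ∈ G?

Each pair of generators commutes: x·y = xy = y·x. Since the generators pairwise commute, every element of G commutes with every other, so G is abelian.

Answer: Yes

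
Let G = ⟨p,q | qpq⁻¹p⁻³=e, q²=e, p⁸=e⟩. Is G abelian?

p·q = pq but q·p = p³q, so p·q ≠ q·p and G is not abelian.

Answer: No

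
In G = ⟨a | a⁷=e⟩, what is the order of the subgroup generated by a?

|⟨a⟩| equals the order of a. Compute successive powers until reaching e:
  a¹ = a, a² = a², a³ = a³, a⁴ = a⁴, a⁵ = a⁵, a⁶ = a⁶, a⁷ = e.
The smallest positive k with aᵏ = e is 7, so |⟨a⟩| = 7.

Answer: 7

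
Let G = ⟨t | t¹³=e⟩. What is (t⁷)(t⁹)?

Compute (t⁷) · (t⁹) by multiplying left to right and reducing via the relations at each step:
  (t⁷) · t⁹ = t³

Answer: t³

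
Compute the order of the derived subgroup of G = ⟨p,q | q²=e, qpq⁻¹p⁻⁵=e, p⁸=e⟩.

G' = [G, G] is generated by all commutators. The generator-pair commutators are: [p, q] = p⁴.
The subgroup they normally generate is {e, p⁴}, of order 2.
Check: |G/G'| = 16/2 = 8 is the order of the abelianisation.

Answer: 2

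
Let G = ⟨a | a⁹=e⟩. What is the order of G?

G is generated by a single element, so G is cyclic. The relator gives a⁹ = e and no smaller power is forced to be e, so the 9 powers {a, e, a², a³, a⁴, a⁵, a⁶, a⁷, a⁸} are distinct. Hence |G| = 9.

Answer: 9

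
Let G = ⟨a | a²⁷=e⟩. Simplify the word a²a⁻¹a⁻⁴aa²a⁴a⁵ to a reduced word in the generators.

Multiply left to right, reducing at each step:
  (a²) · a⁻¹ = a
  a · a⁻⁴ = a²⁴
  (a²⁴) · a = a²⁵
  (a²⁵) · a² = e
  e · a⁴ = a⁴
  (a⁴) · a⁵ = a⁹

Answer: a⁹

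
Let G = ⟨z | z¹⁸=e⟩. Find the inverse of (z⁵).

The order of (z⁵) is 18 (smallest k with (z⁵)ᵏ = e), so (z⁵)⁻¹ = (z⁵)¹⁷ = z¹³.
Check: (z⁵) · (z¹³) → (z⁵) · z¹³ = e, giving e as required.

Answer: z¹³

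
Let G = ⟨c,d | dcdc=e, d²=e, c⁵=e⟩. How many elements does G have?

Enumerate words in the generators, reducing via the relations: the distinct elements are
  {c, d, e, cd, c², c³, c⁴, c²d, c³d, c⁴d}.
No further products give new elements, so |G| = 10.

Answer: 10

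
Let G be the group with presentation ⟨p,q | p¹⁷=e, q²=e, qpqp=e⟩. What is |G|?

Enumerate words in the generators, reducing via the relations: the distinct elements are
  {e, p, q, pq, p², p³, p⁴, p⁵, p⁶, p⁷, p⁸, p⁹, p²q, p³q, p¹², p¹³, p¹¹, p¹⁰, p¹⁴, p¹⁵, p¹⁶, p⁴q, p⁵q, p⁶q, p⁷q, p⁸q, p⁹q, p¹²q, p¹³q, p¹¹q, p¹⁰q, p¹⁴q, p¹⁵q, p¹⁶q}.
No further products give new elements, so |G| = 34.

Answer: 34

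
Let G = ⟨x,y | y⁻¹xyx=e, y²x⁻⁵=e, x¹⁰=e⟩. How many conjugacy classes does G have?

The conjugacy classes (representative and size) are:
  [e] (size 1), [x] (size 2), [x⁸] (size 2), [x⁷] (size 2), [x⁴] (size 2), [x⁵] (size 1), [x⁴y] (size 5), [x²y⁻¹] (size 5).
Class equation: 1 + 2 + 2 + 2 + 2 + 1 + 5 + 5 = 20 = |G|. So G has 8 conjugacy classes.

Answer: 8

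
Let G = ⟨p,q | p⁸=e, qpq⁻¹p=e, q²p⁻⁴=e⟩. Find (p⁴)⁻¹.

The order of (p⁴) is 2 (smallest k with (p⁴)ᵏ = e), so (p⁴)⁻¹ = (p⁴)¹ = p⁴.
Check: (p⁴) · (p⁴) → (p⁴) · p⁴ = e, giving e as required.

Answer: p⁴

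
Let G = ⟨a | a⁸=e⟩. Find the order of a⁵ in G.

Compute successive powers until reaching e:
  (a⁵)¹ = a⁵, (a⁵)² = a², (a⁵)³ = a⁷, (a⁵)⁴ = a⁴, (a⁵)⁵ = a, (a⁵)⁶ = a⁶, (a⁵)⁷ = a³, (a⁵)⁸ = e.
The smallest positive k with (a⁵)ᵏ = e is 8.

Answer: 8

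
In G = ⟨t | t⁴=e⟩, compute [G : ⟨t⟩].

First find ord(t) by computing successive powers:
  t¹ = t, t² = t², t³ = t³, t⁴ = e.
So |⟨t⟩| = ord(t) = 4. With |G| = 4, by Lagrange [G : ⟨t⟩] = 4/4 = 1.

Answer: 1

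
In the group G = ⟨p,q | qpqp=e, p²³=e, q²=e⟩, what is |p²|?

Compute successive powers until reaching e:
  (p²)¹ = p², (p²)² = p⁴, (p²)³ = p⁶, (p²)⁴ = p⁸, (p²)⁵ = p¹⁰, (p²)⁶ = p¹², (p²)⁷ = p¹⁴, (p²)⁸ = p¹⁶, (p²)⁹ = p¹⁸, (p²)¹⁰ = p²⁰, (p²)¹¹ = p²², (p²)¹² = p, (p²)¹³ = p³, (p²)¹⁴ = p⁵, (p²)¹⁵ = p⁷, (p²)¹⁶ = p⁹, (p²)¹⁷ = p¹¹, (p²)¹⁸ = p¹³, (p²)¹⁹ = p¹⁵, (p²)²⁰ = p¹⁷, (p²)²¹ = p¹⁹, (p²)²² = p²¹, (p²)²³ = e.
The smallest positive k with (p²)ᵏ = e is 23.

Answer: 23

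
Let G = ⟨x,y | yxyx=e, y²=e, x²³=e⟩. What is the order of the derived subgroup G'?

G' = [G, G] is generated by all commutators. The generator-pair commutators are: [x, y] = x².
The subgroup they normally generate is {e, x, x², x³, x⁴, x⁵, x⁶, x⁷, x⁸, x⁹, x¹⁰, x¹¹, x¹², x¹³, x¹⁴, x¹⁵, x¹⁶, x¹⁷, x¹⁸, x¹⁹, x²⁰, x²¹, x²²}, of order 23.
Check: |G/G'| = 46/23 = 2 is the order of the abelianisation.

Answer: 23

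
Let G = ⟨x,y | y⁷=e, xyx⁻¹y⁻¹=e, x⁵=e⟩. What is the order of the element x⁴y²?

Compute successive powers until reaching e:
  (x⁴y²)¹ = x⁴y², (x⁴y²)² = x³y⁴, (x⁴y²)³ = x²y⁶, (x⁴y²)⁴ = xy, (x⁴y²)⁵ = y³, (x⁴y²)⁶ = x⁴y⁵, (x⁴y²)⁷ = x³, (x⁴y²)⁸ = x²y², (x⁴y²)⁹ = xy⁴, (x⁴y²)¹⁰ = y⁶, (x⁴y²)¹¹ = x⁴y, (x⁴y²)¹² = x³y³, (x⁴y²)¹³ = x²y⁵, (x⁴y²)¹⁴ = x, (x⁴y²)¹⁵ = y², (x⁴y²)¹⁶ = x⁴y⁴, (x⁴y²)¹⁷ = x³y⁶, (x⁴y²)¹⁸ = x²y, (x⁴y²)¹⁹ = xy³, (x⁴y²)²⁰ = y⁵, (x⁴y²)²¹ = x⁴, (x⁴y²)²² = x³y², (x⁴y²)²³ = x²y⁴, (x⁴y²)²⁴ = xy⁶, (x⁴y²)²⁵ = y, (x⁴y²)²⁶ = x⁴y³, (x⁴y²)²⁷ = x³y⁵, (x⁴y²)²⁸ = x², (x⁴y²)²⁹ = xy², (x⁴y²)³⁰ = y⁴, (x⁴y²)³¹ = x⁴y⁶, (x⁴y²)³² = x³y, (x⁴y²)³³ = x²y³, (x⁴y²)³⁴ = xy⁵, (x⁴y²)³⁵ = e.
The smallest positive k with (x⁴y²)ᵏ = e is 35.

Answer: 35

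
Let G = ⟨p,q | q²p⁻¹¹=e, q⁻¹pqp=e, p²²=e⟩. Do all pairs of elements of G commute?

p·q = pq but q·p = p¹⁰q⁻¹, so p·q ≠ q·p and G is not abelian.

Answer: No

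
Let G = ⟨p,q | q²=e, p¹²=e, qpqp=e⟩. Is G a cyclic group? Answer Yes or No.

Every cyclic group is abelian. But p·q = pq while q·p = p¹¹q, so p·q ≠ q·p and G is not abelian. Hence G is not cyclic.

Answer: No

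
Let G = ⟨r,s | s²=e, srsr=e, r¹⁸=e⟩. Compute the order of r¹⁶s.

Compute successive powers until reaching e:
  (r¹⁶s)¹ = r¹⁶s, (r¹⁶s)² = e.
The smallest positive k with (r¹⁶s)ᵏ = e is 2.

Answer: 2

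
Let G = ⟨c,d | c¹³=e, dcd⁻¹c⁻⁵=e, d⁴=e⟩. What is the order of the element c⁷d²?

Compute successive powers until reaching e:
  (c⁷d²)¹ = c⁷d², (c⁷d²)² = e.
The smallest positive k with (c⁷d²)ᵏ = e is 2.

Answer: 2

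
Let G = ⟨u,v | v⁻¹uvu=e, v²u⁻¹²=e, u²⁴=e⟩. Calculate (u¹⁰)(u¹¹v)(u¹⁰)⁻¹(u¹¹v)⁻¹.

[(u¹⁰), (u¹¹v)] = (u¹⁰)·(u¹¹v)·(u¹⁰)⁻¹·(u¹¹v)⁻¹.
  (u¹⁰) · (u¹¹v) = u⁹v⁻¹
  (u⁹v⁻¹) · (u¹⁴) = u⁷v
  (u⁷v) · (u¹¹v⁻¹) = u²⁰

Answer: u²⁰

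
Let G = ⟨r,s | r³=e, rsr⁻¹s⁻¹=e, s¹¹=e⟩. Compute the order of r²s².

Compute successive powers until reaching e:
  (r²s²)¹ = r²s², (r²s²)² = rs⁴, (r²s²)³ = s⁶, (r²s²)⁴ = r²s⁸, (r²s²)⁵ = rs¹⁰, (r²s²)⁶ = s, (r²s²)⁷ = r²s³, (r²s²)⁸ = rs⁵, (r²s²)⁹ = s⁷, (r²s²)¹⁰ = r²s⁹, (r²s²)¹¹ = r, (r²s²)¹² = s², (r²s²)¹³ = r²s⁴, (r²s²)¹⁴ = rs⁶, (r²s²)¹⁵ = s⁸, (r²s²)¹⁶ = r²s¹⁰, (r²s²)¹⁷ = rs, (r²s²)¹⁸ = s³, (r²s²)¹⁹ = r²s⁵, (r²s²)²⁰ = rs⁷, (r²s²)²¹ = s⁹, (r²s²)²² = r², (r²s²)²³ = rs², (r²s²)²⁴ = s⁴, (r²s²)²⁵ = r²s⁶, (r²s²)²⁶ = rs⁸, (r²s²)²⁷ = s¹⁰, (r²s²)²⁸ = r²s, (r²s²)²⁹ = rs³, (r²s²)³⁰ = s⁵, (r²s²)³¹ = r²s⁷, (r²s²)³² = rs⁹, (r²s²)³³ = e.
The smallest positive k with (r²s²)ᵏ = e is 33.

Answer: 33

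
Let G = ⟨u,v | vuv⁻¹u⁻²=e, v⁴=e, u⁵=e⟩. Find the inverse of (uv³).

The order of (uv³) is 4 (smallest k with (uv³)ᵏ = e), so (uv³)⁻¹ = (uv³)³ = u³v.
Check: (uv³) · (u³v) → (uv³) · u³ = v³;   (v³) · v = e, giving e as required.

Answer: u³v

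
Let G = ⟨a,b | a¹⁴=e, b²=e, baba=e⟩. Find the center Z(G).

An element z ∈ Z(G) iff z commutes with every generator.
For example a⁷ is central: (a⁷)·a = a⁸ = a·(a⁷); (a⁷)·b = a⁷b = b·(a⁷).
Whereas a ∉ Z(G) since a·b = ab ≠ a¹³b = b·a.
Checking each of the 28 elements this way gives Z(G) = {e, a⁷}, of order 2.

Answer: {e, a⁷}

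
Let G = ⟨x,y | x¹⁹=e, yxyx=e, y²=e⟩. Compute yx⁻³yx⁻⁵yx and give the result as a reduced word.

Multiply left to right, reducing at each step:
  y · x⁻³ = x³y
  (x³y) · y = x³
  (x³) · x⁻⁵ = x¹⁷
  (x¹⁷) · y = x¹⁷y
  (x¹⁷y) · x = x¹⁶y

Answer: x¹⁶y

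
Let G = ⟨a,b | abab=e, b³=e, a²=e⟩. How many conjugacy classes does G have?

The conjugacy classes (representative and size) are:
  [e] (size 1), [ab²] (size 3), [b²] (size 2).
Class equation: 1 + 3 + 2 = 6 = |G|. So G has 3 conjugacy classes.

Answer: 3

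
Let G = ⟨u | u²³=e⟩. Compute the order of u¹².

Compute successive powers until reaching e:
  (u¹²)¹ = u¹², (u¹²)² = u, (u¹²)³ = u¹³, (u¹²)⁴ = u², (u¹²)⁵ = u¹⁴, (u¹²)⁶ = u³, (u¹²)⁷ = u¹⁵, (u¹²)⁸ = u⁴, (u¹²)⁹ = u¹⁶, (u¹²)¹⁰ = u⁵, (u¹²)¹¹ = u¹⁷, (u¹²)¹² = u⁶, (u¹²)¹³ = u¹⁸, (u¹²)¹⁴ = u⁷, (u¹²)¹⁵ = u¹⁹, (u¹²)¹⁶ = u⁸, (u¹²)¹⁷ = u²⁰, (u¹²)¹⁸ = u⁹, (u¹²)¹⁹ = u²¹, (u¹²)²⁰ = u¹⁰, (u¹²)²¹ = u²², (u¹²)²² = u¹¹, (u¹²)²³ = e.
The smallest positive k with (u¹²)ᵏ = e is 23.

Answer: 23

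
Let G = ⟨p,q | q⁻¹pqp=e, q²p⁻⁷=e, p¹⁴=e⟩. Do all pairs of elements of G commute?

p·q = pq but q·p = p⁶q⁻¹, so p·q ≠ q·p and G is not abelian.

Answer: No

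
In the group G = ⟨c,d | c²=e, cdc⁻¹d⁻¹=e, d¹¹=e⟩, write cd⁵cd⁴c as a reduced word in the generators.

Multiply left to right, reducing at each step:
  c · d⁵ = cd⁵
  (cd⁵) · c = d⁵
  (d⁵) · d⁴ = d⁹
  (d⁹) · c = cd⁹

Answer: cd⁹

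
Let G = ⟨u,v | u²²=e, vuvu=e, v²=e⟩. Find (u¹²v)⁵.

Compute successive powers of (u¹²v), reducing at each step:
  (u¹²v)²: (u¹²v) · u¹² = v;   v · v = e
  (u¹²v)³: e · u¹² = u¹²;   (u¹²) · v = u¹²v
  (u¹²v)⁴: (u¹²v) · u¹² = v;   v · v = e
  (u¹²v)⁵: e · u¹² = u¹²;   (u¹²) · v = u¹²v

Answer: u¹²v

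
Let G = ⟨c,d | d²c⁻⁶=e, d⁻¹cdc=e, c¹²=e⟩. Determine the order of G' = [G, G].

G' = [G, G] is generated by all commutators. The generator-pair commutators are: [c, d] = c².
The subgroup they normally generate is {e, c², c⁴, c⁶, c⁸, c¹⁰}, of order 6.
Check: |G/G'| = 24/6 = 4 is the order of the abelianisation.

Answer: 6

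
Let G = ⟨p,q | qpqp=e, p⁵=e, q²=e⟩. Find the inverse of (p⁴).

The order of (p⁴) is 5 (smallest k with (p⁴)ᵏ = e), so (p⁴)⁻¹ = (p⁴)⁴ = p.
Check: (p⁴) · p → (p⁴) · p = e, giving e as required.

Answer: p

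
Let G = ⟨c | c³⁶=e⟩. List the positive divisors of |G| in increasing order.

|G| = 36 = 2² · 3². By Lagrange's theorem the order of any subgroup divides 36; the divisors of 36 are 1, 2, 3, 4, 6, 9, 12, 18, 36.

Answer: 1, 2, 3, 4, 6, 9, 12, 18, 36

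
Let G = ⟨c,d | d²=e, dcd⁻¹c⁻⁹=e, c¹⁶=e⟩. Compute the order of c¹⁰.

Compute successive powers until reaching e:
  (c¹⁰)¹ = c¹⁰, (c¹⁰)² = c⁴, (c¹⁰)³ = c¹⁴, (c¹⁰)⁴ = c⁸, (c¹⁰)⁵ = c², (c¹⁰)⁶ = c¹², (c¹⁰)⁷ = c⁶, (c¹⁰)⁸ = e.
The smallest positive k with (c¹⁰)ᵏ = e is 8.

Answer: 8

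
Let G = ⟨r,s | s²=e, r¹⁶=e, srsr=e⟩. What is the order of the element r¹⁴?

Compute successive powers until reaching e:
  (r¹⁴)¹ = r¹⁴, (r¹⁴)² = r¹², (r¹⁴)³ = r¹⁰, (r¹⁴)⁴ = r⁸, (r¹⁴)⁵ = r⁶, (r¹⁴)⁶ = r⁴, (r¹⁴)⁷ = r², (r¹⁴)⁸ = e.
The smallest positive k with (r¹⁴)ᵏ = e is 8.

Answer: 8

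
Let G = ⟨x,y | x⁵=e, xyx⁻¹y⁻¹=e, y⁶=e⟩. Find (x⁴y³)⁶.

Compute successive powers of (x⁴y³), reducing at each step:
  (x⁴y³)²: (x⁴y³) · x⁴ = x³y³;   (x³y³) · y³ = x³
  (x⁴y³)³: (x³) · x⁴ = x²;   (x²) · y³ = x²y³
  (x⁴y³)⁴: (x²y³) · x⁴ = xy³;   (xy³) · y³ = x
  (x⁴y³)⁵: x · x⁴ = e;   e · y³ = y³
  (x⁴y³)⁶: (y³) · x⁴ = x⁴y³;   (x⁴y³) · y³ = x⁴

Answer: x⁴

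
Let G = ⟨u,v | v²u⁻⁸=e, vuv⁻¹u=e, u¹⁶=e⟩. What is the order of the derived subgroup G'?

G' = [G, G] is generated by all commutators. The generator-pair commutators are: [u, v] = u².
The subgroup they normally generate is {e, u², u⁴, u⁶, u⁸, u¹⁰, u¹², u¹⁴}, of order 8.
Check: |G/G'| = 32/8 = 4 is the order of the abelianisation.

Answer: 8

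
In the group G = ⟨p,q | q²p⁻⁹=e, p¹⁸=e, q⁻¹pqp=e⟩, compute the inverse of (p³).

The order of (p³) is 6 (smallest k with (p³)ᵏ = e), so (p³)⁻¹ = (p³)⁵ = p¹⁵.
Check: (p³) · (p¹⁵) → (p³) · p¹⁵ = e, giving e as required.

Answer: p¹⁵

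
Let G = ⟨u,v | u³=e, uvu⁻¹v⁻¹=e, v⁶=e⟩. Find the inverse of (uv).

The order of (uv) is 6 (smallest k with (uv)ᵏ = e), so (uv)⁻¹ = (uv)⁵ = u²v⁵.
Check: (uv) · (u²v⁵) → (uv) · u² = v;   v · v⁵ = e, giving e as required.

Answer: u²v⁵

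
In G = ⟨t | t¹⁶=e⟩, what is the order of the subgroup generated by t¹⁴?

|⟨t¹⁴⟩| equals the order of t¹⁴. Compute successive powers until reaching e:
  (t¹⁴)¹ = t¹⁴, (t¹⁴)² = t¹², (t¹⁴)³ = t¹⁰, (t¹⁴)⁴ = t⁸, (t¹⁴)⁵ = t⁶, (t¹⁴)⁶ = t⁴, (t¹⁴)⁷ = t², (t¹⁴)⁸ = e.
The smallest positive k with (t¹⁴)ᵏ = e is 8, so |⟨t¹⁴⟩| = 8.

Answer: 8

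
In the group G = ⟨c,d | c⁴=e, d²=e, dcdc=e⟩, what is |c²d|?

Compute successive powers until reaching e:
  (c²d)¹ = c²d, (c²d)² = e.
The smallest positive k with (c²d)ᵏ = e is 2.

Answer: 2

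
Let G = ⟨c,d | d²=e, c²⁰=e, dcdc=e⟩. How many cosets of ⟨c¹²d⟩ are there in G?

First find ord(c¹²d) by computing successive powers:
  (c¹²d)¹ = c¹²d, (c¹²d)² = e.
So |⟨c¹²d⟩| = ord(c¹²d) = 2. With |G| = 40, by Lagrange [G : ⟨c¹²d⟩] = 40/2 = 20.

Answer: 20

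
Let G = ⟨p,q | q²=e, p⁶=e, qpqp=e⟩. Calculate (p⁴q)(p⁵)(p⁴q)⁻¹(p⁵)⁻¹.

[(p⁴q), (p⁵)] = (p⁴q)·(p⁵)·(p⁴q)⁻¹·(p⁵)⁻¹.
  (p⁴q) · (p⁵) = p⁵q
  (p⁵q) · (p⁴q) = p
  p · p = p²

Answer: p²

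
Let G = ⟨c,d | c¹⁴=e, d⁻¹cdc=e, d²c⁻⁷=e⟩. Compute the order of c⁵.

Compute successive powers until reaching e:
  (c⁵)¹ = c⁵, (c⁵)² = c¹⁰, (c⁵)³ = c, (c⁵)⁴ = c⁶, (c⁵)⁵ = c¹¹, (c⁵)⁶ = c², (c⁵)⁷ = c⁷, (c⁵)⁸ = c¹², (c⁵)⁹ = c³, (c⁵)¹⁰ = c⁸, (c⁵)¹¹ = c¹³, (c⁵)¹² = c⁴, (c⁵)¹³ = c⁹, (c⁵)¹⁴ = e.
The smallest positive k with (c⁵)ᵏ = e is 14.

Answer: 14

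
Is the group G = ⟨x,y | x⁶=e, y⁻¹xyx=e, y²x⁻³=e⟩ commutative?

x·y = xy but y·x = x²y⁻¹, so x·y ≠ y·x and G is not abelian.

Answer: No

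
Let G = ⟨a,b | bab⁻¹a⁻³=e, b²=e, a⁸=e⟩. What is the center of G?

An element z ∈ Z(G) iff z commutes with every generator.
For example a⁴ is central: (a⁴)·a = a⁵ = a·(a⁴); (a⁴)·b = a⁴b = b·(a⁴).
Whereas a ∉ Z(G) since a·b = ab ≠ a³b = b·a.
Checking each of the 16 elements this way gives Z(G) = {e, a⁴}, of order 2.

Answer: {e, a⁴}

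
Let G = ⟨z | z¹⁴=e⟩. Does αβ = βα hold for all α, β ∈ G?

G has a single generator, so G is cyclic and hence abelian.

Answer: Yes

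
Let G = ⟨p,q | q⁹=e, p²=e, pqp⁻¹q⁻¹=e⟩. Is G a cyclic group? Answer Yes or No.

|G| = 18. The element pq has order 18 (its powers give 18 distinct elements), so ⟨pq⟩ = G and G is cyclic.

Answer: Yes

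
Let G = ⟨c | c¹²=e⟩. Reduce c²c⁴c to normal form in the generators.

Multiply left to right, reducing at each step:
  (c²) · c⁴ = c⁶
  (c⁶) · c = c⁷

Answer: c⁷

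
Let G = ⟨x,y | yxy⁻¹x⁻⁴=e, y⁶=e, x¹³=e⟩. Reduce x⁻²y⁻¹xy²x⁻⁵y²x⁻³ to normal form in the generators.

Multiply left to right, reducing at each step:
  (x¹¹) · y⁻¹ = x¹¹y⁵
  (x¹¹y⁵) · x = x⁸y⁵
  (x⁸y⁵) · y² = x⁸y
  (x⁸y) · x⁻⁵ = xy
  (xy) · y² = xy³
  (xy³) · x⁻³ = x⁴y³

Answer: x⁴y³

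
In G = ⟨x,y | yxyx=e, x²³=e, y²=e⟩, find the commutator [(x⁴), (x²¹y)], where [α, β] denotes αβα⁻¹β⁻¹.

[(x⁴), (x²¹y)] = (x⁴)·(x²¹y)·(x⁴)⁻¹·(x²¹y)⁻¹.
  (x⁴) · (x²¹y) = x²y
  (x²y) · (x¹⁹) = x⁶y
  (x⁶y) · (x²¹y) = x⁸

Answer: x⁸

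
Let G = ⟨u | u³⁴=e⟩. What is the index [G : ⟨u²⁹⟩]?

First find ord(u²⁹) by computing successive powers:
  (u²⁹)¹ = u²⁹, (u²⁹)² = u²⁴, (u²⁹)³ = u¹⁹, (u²⁹)⁴ = u¹⁴, (u²⁹)⁵ = u⁹, (u²⁹)⁶ = u⁴, (u²⁹)⁷ = u³³, (u²⁹)⁸ = u²⁸, (u²⁹)⁹ = u²³, (u²⁹)¹⁰ = u¹⁸, (u²⁹)¹¹ = u¹³, (u²⁹)¹² = u⁸, (u²⁹)¹³ = u³, (u²⁹)¹⁴ = u³², (u²⁹)¹⁵ = u²⁷, (u²⁹)¹⁶ = u²², (u²⁹)¹⁷ = u¹⁷, (u²⁹)¹⁸ = u¹², (u²⁹)¹⁹ = u⁷, (u²⁹)²⁰ = u², (u²⁹)²¹ = u³¹, (u²⁹)²² = u²⁶, (u²⁹)²³ = u²¹, (u²⁹)²⁴ = u¹⁶, (u²⁹)²⁵ = u¹¹, (u²⁹)²⁶ = u⁶, (u²⁹)²⁷ = u, (u²⁹)²⁸ = u³⁰, (u²⁹)²⁹ = u²⁵, (u²⁹)³⁰ = u²⁰, (u²⁹)³¹ = u¹⁵, (u²⁹)³² = u¹⁰, (u²⁹)³³ = u⁵, (u²⁹)³⁴ = e.
So |⟨u²⁹⟩| = ord(u²⁹) = 34. With |G| = 34, by Lagrange [G : ⟨u²⁹⟩] = 34/34 = 1.

Answer: 1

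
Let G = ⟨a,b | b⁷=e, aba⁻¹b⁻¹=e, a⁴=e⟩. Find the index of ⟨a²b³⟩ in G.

First find ord(a²b³) by computing successive powers:
  (a²b³)¹ = a²b³, (a²b³)² = b⁶, (a²b³)³ = a²b², (a²b³)⁴ = b⁵, (a²b³)⁵ = a²b, (a²b³)⁶ = b⁴, (a²b³)⁷ = a², (a²b³)⁸ = b³, (a²b³)⁹ = a²b⁶, (a²b³)¹⁰ = b², (a²b³)¹¹ = a²b⁵, (a²b³)¹² = b, (a²b³)¹³ = a²b⁴, (a²b³)¹⁴ = e.
So |⟨a²b³⟩| = ord(a²b³) = 14. With |G| = 28, by Lagrange [G : ⟨a²b³⟩] = 28/14 = 2.

Answer: 2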